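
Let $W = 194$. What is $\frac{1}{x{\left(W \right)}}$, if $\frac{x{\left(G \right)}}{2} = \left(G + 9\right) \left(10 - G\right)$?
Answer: $- \frac{1}{74704} \approx -1.3386 \cdot 10^{-5}$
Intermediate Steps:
$x{\left(G \right)} = 2 \left(9 + G\right) \left(10 - G\right)$ ($x{\left(G \right)} = 2 \left(G + 9\right) \left(10 - G\right) = 2 \left(9 + G\right) \left(10 - G\right)$)
$\frac{1}{x{\left(W \right)}} = \frac{1}{180 - 2 \cdot 194^{2} + 2 \cdot 194} = \frac{1}{180 - 75272 + 388} = \frac{1}{-74704} = - \frac{1}{74704}$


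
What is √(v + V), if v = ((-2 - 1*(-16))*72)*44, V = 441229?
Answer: √485581 ≈ 696.84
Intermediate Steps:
v = 44352 (v = ((-2 + 16)*72)*44 = (14*72)*44 = 1008*44 = 44352)
√(v + V) = √(44352 + 441229) = √485581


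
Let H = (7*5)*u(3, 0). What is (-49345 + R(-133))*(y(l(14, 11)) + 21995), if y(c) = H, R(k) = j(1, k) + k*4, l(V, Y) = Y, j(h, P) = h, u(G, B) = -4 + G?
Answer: -1095276960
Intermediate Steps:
R(k) = 1 + 4*k (R(k) = 1 + k*4 = 1 + 4*k)
H = -35 (H = (7*5)*(-4 + 3) = 35*(-1) = -35)
y(c) = -35
(-49345 + R(-133))*(y(l(14, 11)) + 21995) = (-49345 + (1 + 4*(-133)))*(-35 + 21995) = (-49345 + (1 - 532))*21960 = (-49345 - 531)*21960 = -49876*21960 = -1095276960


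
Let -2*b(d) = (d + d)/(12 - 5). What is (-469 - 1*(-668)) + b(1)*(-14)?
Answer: 201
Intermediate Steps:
b(d) = -d/7 (b(d) = -(d + d)/(2*(12 - 5)) = -2*d/(2*7) = -d/7)
(-469 - 1*(-668)) + b(1)*(-14) = (-469 - 1*(-668)) - ⅐*1*(-14) = (-469 + 668) - ⅐*(-14) = 199 + 2 = 201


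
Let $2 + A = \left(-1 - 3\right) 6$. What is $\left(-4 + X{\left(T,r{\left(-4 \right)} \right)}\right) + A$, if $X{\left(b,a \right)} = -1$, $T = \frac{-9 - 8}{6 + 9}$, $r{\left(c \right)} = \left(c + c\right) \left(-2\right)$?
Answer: $-31$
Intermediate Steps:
$r{\left(c \right)} = - 4 c$ ($r{\left(c \right)} = 2 c \left(-2\right) = - 4 c$)
$T = - \frac{17}{15} \approx -1.1333$
$A = -26$ ($A = -2 + \left(-1 - 3\right) 6 = -2 - 24 = -26$)
$\left(-4 + X{\left(T,r{\left(-4 \right)} \right)}\right) + A = \left(-4 - 1\right) - 26 = -5 - 26 = -31$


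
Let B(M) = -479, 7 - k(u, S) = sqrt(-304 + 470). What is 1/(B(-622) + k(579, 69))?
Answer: -236/111309 + sqrt(166)/222618 ≈ -0.0020623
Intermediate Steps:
k(u, S) = 7 - sqrt(166) (k(u, S) = 7 - sqrt(-304 + 470) = 7 - sqrt(166))
1/(B(-622) + k(579, 69)) = 1/(-479 + (7 - sqrt(166))) = 1/(-472 - sqrt(166))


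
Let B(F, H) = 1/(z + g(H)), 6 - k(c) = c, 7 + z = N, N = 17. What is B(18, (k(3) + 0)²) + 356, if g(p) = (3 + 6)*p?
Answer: 32397/91 ≈ 356.01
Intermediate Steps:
z = 10 (z = -7 + 17 = 10)
k(c) = 6 - c
g(p) = 9*p
B(F, H) = 1/(10 + 9*H)
B(18, (k(3) + 0)²) + 356 = 1/(10 + 9*((6 - 1*3) + 0)²) + 356 = 1/(10 + 9*((6 - 3) + 0)²) + 356 = 1/(10 + 9*(3 + 0)²) + 356 = 1/(10 + 9*3²) + 356 = 1/(10 + 9*9) + 356 = 1/(10 + 81) + 356 = 1/91 + 356 = 32397/91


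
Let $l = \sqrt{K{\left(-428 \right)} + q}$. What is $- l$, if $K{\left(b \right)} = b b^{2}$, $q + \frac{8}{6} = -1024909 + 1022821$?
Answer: $- \frac{2 i \sqrt{176410893}}{3} \approx - 8854.7 i$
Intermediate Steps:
$q = - \frac{6268}{3}$ ($q = - \frac{4}{3} + \left(-1024909 + 1022821\right) = - \frac{4}{3} - 2088 = - \frac{6268}{3} \approx -2089.3$)
$K{\left(b \right)} = b^{3}$
$l = \frac{2 i \sqrt{176410893}}{3}$ ($l = \sqrt{\left(-428\right)^{3} - \frac{6268}{3}} = \sqrt{-78402752 - \frac{6268}{3}} = \sqrt{- \frac{235214524}{3}} = \frac{2 i \sqrt{176410893}}{3} \approx 8854.7 i$)
$- l = - \frac{2 i \sqrt{176410893}}{3}$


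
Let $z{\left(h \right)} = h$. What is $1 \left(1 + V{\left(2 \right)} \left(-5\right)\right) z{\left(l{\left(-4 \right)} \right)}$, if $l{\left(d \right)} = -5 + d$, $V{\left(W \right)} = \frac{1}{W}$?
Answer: $\frac{27}{2} \approx 13.5$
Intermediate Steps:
$1 \left(1 + V{\left(2 \right)} \left(-5\right)\right) z{\left(l{\left(-4 \right)} \right)} = 1 \left(1 + \frac{1}{2} \left(-5\right)\right) \left(-5 - 4\right) = 1 \left(1 + \frac{1}{2} \left(-5\right)\right) \left(-9\right) = 1 \left(1 - \frac{5}{2}\right) \left(-9\right) = 1 \left(- \frac{3}{2}\right) \left(-9\right) = \left(- \frac{3}{2}\right) \left(-9\right) = \frac{27}{2}$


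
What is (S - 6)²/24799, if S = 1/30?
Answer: 32041/22319100 ≈ 0.0014356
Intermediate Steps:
S = 1/30 ≈ 0.033333
(S - 6)²/24799 = (1/30 - 6)²/24799 = (-179/30)²*(1/24799) = (32041/900)*(1/24799) = 32041/22319100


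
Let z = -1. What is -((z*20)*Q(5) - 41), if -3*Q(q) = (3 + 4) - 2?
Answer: 23/3 ≈ 7.6667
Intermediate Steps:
Q(q) = -5/3 (Q(q) = -((3 + 4) - 2)/3 = -(7 - 2)/3 = -⅓*5 = -5/3)
-((z*20)*Q(5) - 41) = -(-1*20*(-5/3) - 41) = -(-20*(-5/3) - 41) = -(100/3 - 41) = -1*(-23/3) = 23/3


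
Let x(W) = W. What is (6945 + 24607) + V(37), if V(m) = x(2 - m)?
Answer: 31517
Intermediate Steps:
V(m) = 2 - m
(6945 + 24607) + V(37) = (6945 + 24607) + (2 - 1*37) = 31552 + (2 - 37) = 31552 - 35 = 31517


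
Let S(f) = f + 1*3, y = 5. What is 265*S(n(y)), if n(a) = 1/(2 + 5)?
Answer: 5830/7 ≈ 832.86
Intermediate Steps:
n(a) = ⅐ (n(a) = 1/7 = ⅐)
S(f) = 3 + f (S(f) = f + 3 = 3 + f)
265*S(n(y)) = 265*(3 + ⅐) = 265*(22/7) = 5830/7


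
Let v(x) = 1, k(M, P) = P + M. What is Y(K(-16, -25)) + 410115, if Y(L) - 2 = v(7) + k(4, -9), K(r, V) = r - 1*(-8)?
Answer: 410113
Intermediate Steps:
K(r, V) = 8 + r (K(r, V) = r + 8 = 8 + r)
k(M, P) = M + P
Y(L) = -2 (Y(L) = 2 + (1 + (4 - 9)) = 2 + (1 - 5) = 2 - 4 = -2)
Y(K(-16, -25)) + 410115 = -2 + 410115 = 410113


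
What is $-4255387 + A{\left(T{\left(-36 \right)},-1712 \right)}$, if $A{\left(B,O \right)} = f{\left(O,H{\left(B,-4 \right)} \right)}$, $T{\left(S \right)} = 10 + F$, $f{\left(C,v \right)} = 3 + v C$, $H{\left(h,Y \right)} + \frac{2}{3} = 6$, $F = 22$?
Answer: $- \frac{12793544}{3} \approx -4.2645 \cdot 10^{6}$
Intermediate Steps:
$H{\left(h,Y \right)} = \frac{16}{3}$ ($H{\left(h,Y \right)} = - \frac{2}{3} + 6 = \frac{16}{3}$)
$f{\left(C,v \right)} = 3 + C v$
$T{\left(S \right)} = 32$ ($T{\left(S \right)} = 10 + 22 = 32$)
$A{\left(B,O \right)} = 3 + \frac{16 O}{3}$ ($A{\left(B,O \right)} = 3 + O \frac{16}{3} = 3 + \frac{16 O}{3}$)
$-4255387 + A{\left(T{\left(-36 \right)},-1712 \right)} = -4255387 + \left(3 + \frac{16}{3} \left(-1712\right)\right) = -4255387 + \left(3 - \frac{27392}{3}\right) = -4255387 - \frac{27383}{3} = - \frac{12793544}{3}$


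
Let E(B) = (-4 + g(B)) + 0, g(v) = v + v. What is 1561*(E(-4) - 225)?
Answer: -369957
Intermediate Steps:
g(v) = 2*v
E(B) = -4 + 2*B (E(B) = (-4 + 2*B) + 0 = -4 + 2*B)
1561*(E(-4) - 225) = 1561*((-4 + 2*(-4)) - 225) = 1561*((-4 - 8) - 225) = 1561*(-12 - 225) = 1561*(-237) = -369957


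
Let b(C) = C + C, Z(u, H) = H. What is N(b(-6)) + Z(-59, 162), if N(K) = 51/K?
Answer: 631/4 ≈ 157.75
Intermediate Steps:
b(C) = 2*C
N(b(-6)) + Z(-59, 162) = 51/((2*(-6))) + 162 = 51/(-12) + 162 = 51*(-1/12) + 162 = -17/4 + 162 = 631/4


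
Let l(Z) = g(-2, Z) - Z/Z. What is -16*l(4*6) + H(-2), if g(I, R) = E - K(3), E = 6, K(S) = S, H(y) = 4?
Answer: -28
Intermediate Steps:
g(I, R) = 3 (g(I, R) = 6 - 1*3 = 6 - 3 = 3)
l(Z) = 2 (l(Z) = 3 - Z/Z = 3 - 1*1 = 3 - 1 = 2)
-16*l(4*6) + H(-2) = -16*2 + 4 = -32 + 4 = -28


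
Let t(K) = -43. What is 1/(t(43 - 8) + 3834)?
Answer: 1/3791 ≈ 0.00026378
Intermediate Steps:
1/(t(43 - 8) + 3834) = 1/(-43 + 3834) = 1/3791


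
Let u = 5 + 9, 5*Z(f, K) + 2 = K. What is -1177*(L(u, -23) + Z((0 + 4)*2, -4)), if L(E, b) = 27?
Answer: -151833/5 ≈ -30367.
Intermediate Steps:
Z(f, K) = -⅖ + K/5
u = 14
-1177*(L(u, -23) + Z((0 + 4)*2, -4)) = -1177*(27 + (-⅖ + (⅕)*(-4))) = -1177*(27 + (-⅖ - ⅘)) = -1177*(27 - 6/5) = -1177*129/5 = -151833/5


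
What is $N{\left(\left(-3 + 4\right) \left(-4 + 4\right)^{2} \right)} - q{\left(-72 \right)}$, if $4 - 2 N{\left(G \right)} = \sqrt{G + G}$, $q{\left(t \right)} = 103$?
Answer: $-101$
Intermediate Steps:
$N{\left(G \right)} = 2 - \frac{\sqrt{2} \sqrt{G}}{2}$ ($N{\left(G \right)} = 2 - \frac{\sqrt{G + G}}{2} = 2 - \frac{\sqrt{2 G}}{2} = 2 - \frac{\sqrt{2} \sqrt{G}}{2}$)
$N{\left(\left(-3 + 4\right) \left(-4 + 4\right)^{2} \right)} - q{\left(-72 \right)} = \left(2 - \frac{\sqrt{2} \sqrt{\left(-3 + 4\right) \left(-4 + 4\right)^{2}}}{2}\right) - 103 = \left(2 - \frac{\sqrt{2} \sqrt{1 \cdot 0^{2}}}{2}\right) - 103 = \left(2 - \frac{\sqrt{2} \sqrt{1 \cdot 0}}{2}\right) - 103 = \left(2 - \frac{\sqrt{2} \sqrt{0}}{2}\right) - 103 = \left(2 - \frac{1}{2} \sqrt{2} \cdot 0\right) - 103 = \left(2 + 0\right) - 103 = 2 - 103 = -101$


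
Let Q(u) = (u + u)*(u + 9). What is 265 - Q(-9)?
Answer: 265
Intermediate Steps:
Q(u) = 2*u*(9 + u) (Q(u) = (2*u)*(9 + u) = 2*u*(9 + u))
265 - Q(-9) = 265 - 2*(-9)*(9 - 9) = 265 - 2*(-9)*0 = 265 - 1*0 = 265 + 0 = 265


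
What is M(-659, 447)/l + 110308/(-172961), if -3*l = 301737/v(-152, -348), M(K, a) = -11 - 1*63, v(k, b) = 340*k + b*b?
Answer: 877471022004/17396244419 ≈ 50.440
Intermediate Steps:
v(k, b) = b² + 340*k (v(k, b) = 340*k + b² = b² + 340*k)
M(K, a) = -74 (M(K, a) = -11 - 63 = -74)
l = -100579/69424 (l = -100579/((-348)² + 340*(-152)) = -100579/(121104 - 51680) = -100579/69424 ≈ -1.4488)
M(-659, 447)/l + 110308/(-172961) = -74/(-100579/69424) + 110308/(-172961) = -74*(-69424/100579) + 110308*(-1/172961) = 5137376/100579 - 110308/172961 = 877471022004/17396244419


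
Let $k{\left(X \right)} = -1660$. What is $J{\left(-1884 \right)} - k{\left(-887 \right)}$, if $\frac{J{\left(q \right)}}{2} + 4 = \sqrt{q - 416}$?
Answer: $1652 + 20 i \sqrt{23} \approx 1652.0 + 95.917 i$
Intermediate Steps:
$J{\left(q \right)} = -8 + 2 \sqrt{-416 + q}$ ($J{\left(q \right)} = -8 + 2 \sqrt{q - 416} = -8 + 2 \sqrt{-416 + q}$)
$J{\left(-1884 \right)} - k{\left(-887 \right)} = \left(-8 + 2 \sqrt{-416 - 1884}\right) - -1660 = \left(-8 + 2 \sqrt{-2300}\right) + 1660 = \left(-8 + 2 \cdot 10 i \sqrt{23}\right) + 1660 = \left(-8 + 20 i \sqrt{23}\right) + 1660 = 1652 + 20 i \sqrt{23}$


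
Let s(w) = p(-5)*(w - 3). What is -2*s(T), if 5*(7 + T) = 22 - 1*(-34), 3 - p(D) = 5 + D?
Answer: -36/5 ≈ -7.2000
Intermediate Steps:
p(D) = -2 - D (p(D) = 3 - (5 + D) = 3 + (-5 - D) = -2 - D)
T = 21/5 (T = -7 + (22 - 1*(-34))/5 = -7 + (22 + 34)/5 = -7 + (1/5)*56 = -7 + 56/5 = 21/5 ≈ 4.2000)
s(w) = -9 + 3*w (s(w) = (-2 - 1*(-5))*(w - 3) = (-2 + 5)*(-3 + w) = 3*(-3 + w) = -9 + 3*w)
-2*s(T) = -2*(-9 + 3*(21/5)) = -2*(-9 + 63/5) = -2*18/5 = -36/5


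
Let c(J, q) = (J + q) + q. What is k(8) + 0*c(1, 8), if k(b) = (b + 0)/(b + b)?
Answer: ½ ≈ 0.50000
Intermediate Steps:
c(J, q) = J + 2*q
k(b) = ½ (k(b) = b/((2*b)) = b*(1/(2*b)) = ½)
k(8) + 0*c(1, 8) = ½ + 0*(1 + 2*8) = ½ + 0*(1 + 16) = ½ + 0*17 = ½ + 0 = ½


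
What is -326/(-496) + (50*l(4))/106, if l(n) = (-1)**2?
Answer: 14839/13144 ≈ 1.1290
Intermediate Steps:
l(n) = 1
-326/(-496) + (50*l(4))/106 = -326/(-496) + (50*1)/106 = -326*(-1/496) + 50*(1/106) = 163/248 + 25/53 = 14839/13144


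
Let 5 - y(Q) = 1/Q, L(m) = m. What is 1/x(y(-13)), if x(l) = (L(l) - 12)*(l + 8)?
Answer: -169/15300 ≈ -0.011046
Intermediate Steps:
y(Q) = 5 - 1/Q
x(l) = (-12 + l)*(8 + l) (x(l) = (l - 12)*(l + 8) = (-12 + l)*(8 + l))
1/x(y(-13)) = 1/(-96 + (5 - 1/(-13))**2 - 4*(5 - 1/(-13))) = 1/(-96 + (5 - 1*(-1/13))**2 - 4*(5 - 1*(-1/13))) = 1/(-96 + (5 + 1/13)**2 - 4*(5 + 1/13)) = 1/(-96 + (66/13)**2 - 4*66/13) = 1/(-96 + 4356/169 - 264/13) = 1/(-15300/169) = -169/15300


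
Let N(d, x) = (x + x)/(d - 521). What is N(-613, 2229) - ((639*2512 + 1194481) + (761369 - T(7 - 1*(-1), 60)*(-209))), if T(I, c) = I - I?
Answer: -673033145/189 ≈ -3.5610e+6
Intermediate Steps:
T(I, c) = 0
N(d, x) = 2*x/(-521 + d) (N(d, x) = (2*x)/(-521 + d) = 2*x/(-521 + d))
N(-613, 2229) - ((639*2512 + 1194481) + (761369 - T(7 - 1*(-1), 60)*(-209))) = 2*2229/(-521 - 613) - ((639*2512 + 1194481) + (761369 - 0*(-209))) = 2*2229/(-1134) - ((1605168 + 1194481) + (761369 - 1*0)) = 2*2229*(-1/1134) - (2799649 + (761369 + 0)) = -743/189 - (2799649 + 761369) = -743/189 - 1*3561018 = -743/189 - 3561018 = -673033145/189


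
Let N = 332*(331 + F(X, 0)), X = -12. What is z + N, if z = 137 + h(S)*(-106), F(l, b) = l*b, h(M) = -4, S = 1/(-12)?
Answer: 110453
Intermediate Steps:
S = -1/12 ≈ -0.083333
F(l, b) = b*l
N = 109892 (N = 332*(331 + 0*(-12)) = 332*(331 + 0) = 332*331 = 109892)
z = 561 (z = 137 - 4*(-106) = 137 + 424 = 561)
z + N = 561 + 109892 = 110453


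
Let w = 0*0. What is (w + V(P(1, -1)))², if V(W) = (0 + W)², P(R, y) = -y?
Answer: 1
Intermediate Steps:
w = 0
V(W) = W²
(w + V(P(1, -1)))² = (0 + (-1*(-1))²)² = (0 + 1²)² = (0 + 1)² = 1² = 1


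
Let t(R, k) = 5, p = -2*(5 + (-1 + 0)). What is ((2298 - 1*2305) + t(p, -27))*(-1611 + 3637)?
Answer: -4052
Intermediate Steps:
p = -8 (p = -2*(5 - 1) = -2*4 = -8)
((2298 - 1*2305) + t(p, -27))*(-1611 + 3637) = ((2298 - 1*2305) + 5)*(-1611 + 3637) = ((2298 - 2305) + 5)*2026 = (-7 + 5)*2026 = -2*2026 = -4052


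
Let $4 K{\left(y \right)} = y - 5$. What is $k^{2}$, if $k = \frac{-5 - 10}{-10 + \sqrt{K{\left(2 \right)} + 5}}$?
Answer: $\frac{375300}{146689} + \frac{36000 \sqrt{17}}{146689} \approx 3.5704$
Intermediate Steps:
$K{\left(y \right)} = - \frac{5}{4} + \frac{y}{4}$ ($K{\left(y \right)} = \frac{y - 5}{4} = \frac{-5 + y}{4} = - \frac{5}{4} + \frac{y}{4}$)
$k = - \frac{15}{-10 + \frac{\sqrt{17}}{2}}$ ($k = \frac{-5 - 10}{-10 + \sqrt{\left(- \frac{5}{4} + \frac{1}{4} \cdot 2\right) + 5}} = - \frac{15}{-10 + \sqrt{\left(- \frac{5}{4} + \frac{1}{2}\right) + 5}} = - \frac{15}{-10 + \sqrt{- \frac{3}{4} + 5}} = - \frac{15}{-10 + \sqrt{\frac{17}{4}}} = - \frac{15}{-10 + \frac{\sqrt{17}}{2}} \approx 1.8895$)
$k^{2} = \left(\frac{600}{383} + \frac{30 \sqrt{17}}{383}\right)^{2}$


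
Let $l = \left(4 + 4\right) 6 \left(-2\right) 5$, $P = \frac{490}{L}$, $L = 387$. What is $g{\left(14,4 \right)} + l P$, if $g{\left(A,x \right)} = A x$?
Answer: $- \frac{71176}{129} \approx -551.75$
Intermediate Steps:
$P = \frac{490}{387} \approx 1.2661$
$l = -480$ ($l = 8 \cdot 6 \left(-2\right) 5 = 48 \left(-2\right) 5 = \left(-96\right) 5 = -480$)
$g{\left(14,4 \right)} + l P = 14 \cdot 4 - \frac{78400}{129} = 56 - \frac{78400}{129} = - \frac{71176}{129}$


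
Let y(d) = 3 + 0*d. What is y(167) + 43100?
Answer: 43103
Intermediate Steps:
y(d) = 3 (y(d) = 3 + 0 = 3)
y(167) + 43100 = 3 + 43100 = 43103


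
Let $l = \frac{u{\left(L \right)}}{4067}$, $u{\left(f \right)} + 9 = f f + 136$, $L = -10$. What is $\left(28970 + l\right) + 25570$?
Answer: $\frac{221814407}{4067} \approx 54540.0$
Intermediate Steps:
$u{\left(f \right)} = 127 + f^{2}$ ($u{\left(f \right)} = -9 + \left(f f + 136\right) = -9 + \left(f^{2} + 136\right) = -9 + \left(136 + f^{2}\right) = 127 + f^{2}$)
$l = \frac{227}{4067}$ ($l = \frac{127 + \left(-10\right)^{2}}{4067} = \left(127 + 100\right) \frac{1}{4067} = 227 \cdot \frac{1}{4067} = \frac{227}{4067} \approx 0.055815$)
$\left(28970 + l\right) + 25570 = \left(28970 + \frac{227}{4067}\right) + 25570 = \frac{117821217}{4067} + 25570 = \frac{221814407}{4067}$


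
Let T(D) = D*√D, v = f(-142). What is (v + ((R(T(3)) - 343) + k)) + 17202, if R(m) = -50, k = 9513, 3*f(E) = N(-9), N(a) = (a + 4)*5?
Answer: 78941/3 ≈ 26314.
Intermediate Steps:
N(a) = 20 + 5*a (N(a) = (4 + a)*5 = 20 + 5*a)
f(E) = -25/3 (f(E) = (20 + 5*(-9))/3 = (20 - 45)/3 = (⅓)*(-25) = -25/3)
v = -25/3 ≈ -8.3333
T(D) = D^(3/2)
(v + ((R(T(3)) - 343) + k)) + 17202 = (-25/3 + ((-50 - 343) + 9513)) + 17202 = (-25/3 + (-393 + 9513)) + 17202 = (-25/3 + 9120) + 17202 = 27335/3 + 17202 = 78941/3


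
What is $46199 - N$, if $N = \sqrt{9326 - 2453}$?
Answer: $46199 - \sqrt{6873} \approx 46116.0$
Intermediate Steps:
$N = \sqrt{6873} \approx 82.904$
$46199 - N = 46199 - \sqrt{6873}$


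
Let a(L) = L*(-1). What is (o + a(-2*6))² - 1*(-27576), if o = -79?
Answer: 32065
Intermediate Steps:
a(L) = -L
(o + a(-2*6))² - 1*(-27576) = (-79 - (-2)*6)² - 1*(-27576) = (-79 - 1*(-12))² + 27576 = (-79 + 12)² + 27576 = (-67)² + 27576 = 4489 + 27576 = 32065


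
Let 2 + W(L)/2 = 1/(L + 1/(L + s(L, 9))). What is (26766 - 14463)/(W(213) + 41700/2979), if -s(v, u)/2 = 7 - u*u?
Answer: 469702346913/382060289 ≈ 1229.4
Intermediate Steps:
s(v, u) = -14 + 2*u² (s(v, u) = -2*(7 - u*u) = -2*(7 - u²) = -14 + 2*u²)
W(L) = -4 + 2/(L + 1/(148 + L)) (W(L) = -4 + 2/(L + 1/(L + (-14 + 2*9²))) = -4 + 2/(L + 1/(L + (-14 + 2*81))) = -4 + 2/(L + 1/(L + (-14 + 162))) = -4 + 2/(L + 1/(L + 148)) = -4 + 2/(L + 1/(148 + L)))
(26766 - 14463)/(W(213) + 41700/2979) = (26766 - 14463)/(2*(146 - 295*213 - 2*213²)/(1 + 213² + 148*213) + 41700/2979) = 12303/(2*(146 - 62835 - 2*45369)/(1 + 45369 + 31524) + 41700*(1/2979)) = 12303/(2*(146 - 62835 - 90738)/76894 + 13900/993) = 12303/(2*(1/76894)*(-153427) + 13900/993) = 12303/(-153427/38447 + 13900/993) = 12303/(382060289/38177871) = 12303*(38177871/382060289) = 469702346913/382060289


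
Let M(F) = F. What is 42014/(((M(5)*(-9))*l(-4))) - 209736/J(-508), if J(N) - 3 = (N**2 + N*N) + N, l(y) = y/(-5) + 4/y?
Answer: 21661497098/4640607 ≈ 4667.8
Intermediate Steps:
l(y) = 4/y - y/5 (l(y) = y*(-1/5) + 4/y = -y/5 + 4/y = 4/y - y/5)
J(N) = 3 + N + 2*N**2 (J(N) = 3 + ((N**2 + N*N) + N) = 3 + ((N**2 + N**2) + N) = 3 + (2*N**2 + N) = 3 + (N + 2*N**2) = 3 + N + 2*N**2)
42014/(((M(5)*(-9))*l(-4))) - 209736/J(-508) = 42014/(((5*(-9))*(4/(-4) - 1/5*(-4)))) - 209736/(3 - 508 + 2*(-508)**2) = 42014/((-45*(4*(-1/4) + 4/5))) - 209736/(3 - 508 + 2*258064) = 42014/((-45*(-1 + 4/5))) - 209736/(3 - 508 + 516128) = 42014/((-45*(-1/5))) - 209736/515623 = 42014/9 - 209736*1/515623 = 42014*(1/9) - 209736/515623 = 42014/9 - 209736/515623 = 21661497098/4640607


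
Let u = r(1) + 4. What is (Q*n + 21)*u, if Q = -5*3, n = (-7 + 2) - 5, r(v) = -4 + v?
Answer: 171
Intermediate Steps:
n = -10 (n = -5 - 5 = -10)
Q = -15
u = 1 (u = (-4 + 1) + 4 = -3 + 4 = 1)
(Q*n + 21)*u = (-15*(-10) + 21)*1 = (150 + 21)*1 = 171*1 = 171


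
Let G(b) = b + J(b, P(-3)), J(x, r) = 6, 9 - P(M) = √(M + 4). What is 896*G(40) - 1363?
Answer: 39853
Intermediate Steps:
P(M) = 9 - √(4 + M) (P(M) = 9 - √(M + 4) = 9 - √(4 + M))
G(b) = 6 + b (G(b) = b + 6 = 6 + b)
896*G(40) - 1363 = 896*(6 + 40) - 1363 = 896*46 - 1363 = 41216 - 1363 = 39853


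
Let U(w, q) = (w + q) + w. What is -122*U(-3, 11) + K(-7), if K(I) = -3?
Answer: -613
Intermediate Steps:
U(w, q) = q + 2*w (U(w, q) = (q + w) + w = q + 2*w)
-122*U(-3, 11) + K(-7) = -122*(11 + 2*(-3)) - 3 = -122*(11 - 6) - 3 = -122*5 - 3 = -610 - 3 = -613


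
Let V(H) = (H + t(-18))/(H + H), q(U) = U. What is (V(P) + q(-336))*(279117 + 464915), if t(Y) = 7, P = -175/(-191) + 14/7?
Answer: -138542478560/557 ≈ -2.4873e+8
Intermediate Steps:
P = 557/191 (P = -175*(-1/191) + 14*(⅐) = 175/191 + 2 = 557/191 ≈ 2.9162)
V(H) = (7 + H)/(2*H) (V(H) = (H + 7)/(H + H) = (7 + H)/((2*H)) = (7 + H)*(1/(2*H)) = (7 + H)/(2*H))
(V(P) + q(-336))*(279117 + 464915) = ((7 + 557/191)/(2*(557/191)) - 336)*(279117 + 464915) = ((½)*(191/557)*(1894/191) - 336)*744032 = (947/557 - 336)*744032 = -186205/557*744032 = -138542478560/557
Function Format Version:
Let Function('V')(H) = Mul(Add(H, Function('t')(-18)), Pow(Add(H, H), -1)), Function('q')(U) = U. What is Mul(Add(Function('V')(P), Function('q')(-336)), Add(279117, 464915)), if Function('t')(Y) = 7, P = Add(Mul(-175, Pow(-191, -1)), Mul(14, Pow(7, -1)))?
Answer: Rational(-138542478560, 557) ≈ -2.4873e+8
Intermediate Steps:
P = Rational(557, 191) (P = Add(Mul(-175, Rational(-1, 191)), Mul(14, Rational(1, 7))) = Add(Rational(175, 191), 2) = Rational(557, 191) ≈ 2.9162)
Function('V')(H) = Mul(Rational(1, 2), Pow(H, -1), Add(7, H)) (Function('V')(H) = Mul(Add(H, 7), Pow(Add(H, H), -1)) = Mul(Add(7, H), Pow(Mul(2, H), -1)) = Mul(Add(7, H), Mul(Rational(1, 2), Pow(H, -1))) = Mul(Rational(1, 2), Pow(H, -1), Add(7, H)))
Mul(Add(Function('V')(P), Function('q')(-336)), Add(279117, 464915)) = Mul(Add(Mul(Rational(1, 2), Pow(Rational(557, 191), -1), Add(7, Rational(557, 191))), -336), Add(279117, 464915)) = Mul(Add(Mul(Rational(1, 2), Rational(191, 557), Rational(1894, 191)), -336), 744032) = Mul(Add(Rational(947, 557), -336), 744032) = Mul(Rational(-186205, 557), 744032) = Rational(-138542478560, 557)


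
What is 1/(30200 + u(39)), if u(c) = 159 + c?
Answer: 1/30398 ≈ 3.2897e-5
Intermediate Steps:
1/(30200 + u(39)) = 1/(30200 + (159 + 39)) = 1/(30200 + 198) = 1/30398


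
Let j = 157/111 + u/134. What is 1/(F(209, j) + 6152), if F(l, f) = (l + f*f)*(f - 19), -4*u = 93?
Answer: 210602394855936/508184255319060197 ≈ 0.00041442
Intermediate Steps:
u = -93/4 (u = -¼*93 = -93/4 ≈ -23.250)
j = 73829/59496 (j = 157/111 - 93/4/134 = 157*(1/111) - 93/4*1/134 = 157/111 - 93/536 = 73829/59496 ≈ 1.2409)
F(l, f) = (-19 + f)*(l + f²) (F(l, f) = (l + f²)*(-19 + f) = (-19 + f)*(l + f²))
1/(F(209, j) + 6152) = 1/(((73829/59496)³ - 19*209 - 19*(73829/59496)² + (73829/59496)*209) + 6152) = 1/((402421298501789/210602394855936 - 3971 - 19*5450721241/3539774016 + 15430261/59496) + 6152) = 1/((402421298501789/210602394855936 - 3971 - 103563703579/3539774016 + 15430261/59496) + 6152) = 1/(-787441677834658075/210602394855936 + 6152) = 1/(508184255319060197/210602394855936) = 210602394855936/508184255319060197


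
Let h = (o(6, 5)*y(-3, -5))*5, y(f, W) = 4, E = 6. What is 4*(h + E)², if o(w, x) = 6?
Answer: 63504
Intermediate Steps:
h = 120 (h = (6*4)*5 = 24*5 = 120)
4*(h + E)² = 4*(120 + 6)² = 4*126² = 4*15876 = 63504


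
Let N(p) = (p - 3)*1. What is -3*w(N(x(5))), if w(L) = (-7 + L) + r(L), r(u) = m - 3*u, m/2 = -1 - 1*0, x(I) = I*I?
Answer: 159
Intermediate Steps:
x(I) = I²
m = -2 (m = 2*(-1 - 1*0) = 2*(-1 + 0) = 2*(-1) = -2)
r(u) = -2 - 3*u
N(p) = -3 + p (N(p) = (-3 + p)*1 = -3 + p)
w(L) = -9 - 2*L (w(L) = (-7 + L) + (-2 - 3*L) = -9 - 2*L)
-3*w(N(x(5))) = -3*(-9 - 2*(-3 + 5²)) = -3*(-9 - 2*(-3 + 25)) = -3*(-9 - 2*22) = -3*(-9 - 44) = -3*(-53) = 159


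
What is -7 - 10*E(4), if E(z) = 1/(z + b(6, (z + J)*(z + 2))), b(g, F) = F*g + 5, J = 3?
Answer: -1837/261 ≈ -7.0383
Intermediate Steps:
b(g, F) = 5 + F*g
E(z) = 1/(5 + z + 6*(2 + z)*(3 + z)) (E(z) = 1/(z + (5 + ((z + 3)*(z + 2))*6)) = 1/(z + (5 + ((3 + z)*(2 + z))*6)) = 1/(z + (5 + ((2 + z)*(3 + z))*6)) = 1/(z + (5 + 6*(2 + z)*(3 + z))) = 1/(5 + z + 6*(2 + z)*(3 + z)))
-7 - 10*E(4) = -7 - 10/(41 + 6*4² + 31*4) = -7 - 10/(41 + 6*16 + 124) = -7 - 10/(41 + 96 + 124) = -7 - 10/261 = -1837/261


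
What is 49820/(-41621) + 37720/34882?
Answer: -83938560/725911861 ≈ -0.11563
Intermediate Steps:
49820/(-41621) + 37720/34882 = 49820*(-1/41621) + 37720*(1/34882) = -49820/41621 + 18860/17441 = -83938560/725911861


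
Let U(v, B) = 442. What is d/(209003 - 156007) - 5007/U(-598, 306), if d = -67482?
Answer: -36897252/2928029 ≈ -12.601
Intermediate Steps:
d/(209003 - 156007) - 5007/U(-598, 306) = -67482/(209003 - 156007) - 5007/442 = -67482/52996 - 5007*1/442 = -67482*1/52996 - 5007/442 = -33741/26498 - 5007/442 = -36897252/2928029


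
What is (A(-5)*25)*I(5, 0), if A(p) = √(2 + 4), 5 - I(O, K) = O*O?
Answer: -500*√6 ≈ -1224.7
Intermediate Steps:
I(O, K) = 5 - O² (I(O, K) = 5 - O*O = 5 - O²)
A(p) = √6
(A(-5)*25)*I(5, 0) = (√6*25)*(5 - 1*5²) = (25*√6)*(5 - 1*25) = (25*√6)*(5 - 25) = (25*√6)*(-20) = -500*√6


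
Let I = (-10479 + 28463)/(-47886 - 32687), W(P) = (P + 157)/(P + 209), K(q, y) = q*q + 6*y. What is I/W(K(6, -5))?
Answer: -3866560/13133399 ≈ -0.29441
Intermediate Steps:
K(q, y) = q² + 6*y
W(P) = (157 + P)/(209 + P)
I = -17984/80573 (I = 17984/(-80573) = 17984*(-1/80573) = -17984/80573 ≈ -0.22320)
I/W(K(6, -5)) = -17984*(209 + (6² + 6*(-5)))/(157 + (6² + 6*(-5)))/80573 = -17984*(209 + (36 - 30))/(157 + (36 - 30))/80573 = -17984*(209 + 6)/(157 + 6)/80573 = -17984/(80573*(163/215)) = -17984/(80573*((1/215)*163)) = -17984/(80573*163/215) = -17984/80573*215/163 = -3866560/13133399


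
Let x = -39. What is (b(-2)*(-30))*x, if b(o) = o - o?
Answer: 0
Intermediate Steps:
b(o) = 0
(b(-2)*(-30))*x = (0*(-30))*(-39) = 0*(-39) = 0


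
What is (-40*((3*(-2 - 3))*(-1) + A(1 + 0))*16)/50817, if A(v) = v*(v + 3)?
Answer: -12160/50817 ≈ -0.23929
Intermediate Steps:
A(v) = v*(3 + v)
(-40*((3*(-2 - 3))*(-1) + A(1 + 0))*16)/50817 = (-40*((3*(-2 - 3))*(-1) + (1 + 0)*(3 + (1 + 0)))*16)/50817 = (-40*((3*(-5))*(-1) + 1*(3 + 1))*16)*(1/50817) = (-40*(-15*(-1) + 1*4)*16)*(1/50817) = (-40*(15 + 4)*16)*(1/50817) = (-40*19*16)*(1/50817) = -760*16*(1/50817) = -12160*1/50817 = -12160/50817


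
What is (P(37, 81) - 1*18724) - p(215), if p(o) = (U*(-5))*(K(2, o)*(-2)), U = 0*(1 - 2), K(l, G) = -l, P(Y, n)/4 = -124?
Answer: -19220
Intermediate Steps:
P(Y, n) = -496 (P(Y, n) = 4*(-124) = -496)
U = 0 (U = 0*(-1) = 0)
p(o) = 0 (p(o) = (0*(-5))*(-1*2*(-2)) = 0*(-2*(-2)) = 0*4 = 0)
(P(37, 81) - 1*18724) - p(215) = (-496 - 1*18724) - 1*0 = (-496 - 18724) + 0 = -19220 + 0 = -19220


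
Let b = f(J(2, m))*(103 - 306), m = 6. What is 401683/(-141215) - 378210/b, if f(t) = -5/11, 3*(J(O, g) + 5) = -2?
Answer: -16797310997/4095235 ≈ -4101.7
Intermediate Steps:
J(O, g) = -17/3 (J(O, g) = -5 + (⅓)*(-2) = -5 - ⅔ = -17/3)
f(t) = -5/11 (f(t) = -5*1/11 = -5/11)
b = 1015/11 (b = -5*(103 - 306)/11 = -5/11*(-203) = 1015/11 ≈ 92.273)
401683/(-141215) - 378210/b = 401683/(-141215) - 378210/1015/11 = 401683*(-1/141215) - 378210*11/1015 = -401683/141215 - 118866/29 = -16797310997/4095235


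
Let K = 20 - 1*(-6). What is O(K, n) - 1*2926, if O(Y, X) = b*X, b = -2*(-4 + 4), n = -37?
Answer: -2926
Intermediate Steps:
K = 26 (K = 20 + 6 = 26)
b = 0 (b = -2*0 = 0)
O(Y, X) = 0 (O(Y, X) = 0*X = 0)
O(K, n) - 1*2926 = 0 - 1*2926 = 0 - 2926 = -2926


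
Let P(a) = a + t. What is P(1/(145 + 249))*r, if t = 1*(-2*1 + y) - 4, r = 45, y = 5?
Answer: -17685/394 ≈ -44.886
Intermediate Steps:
t = -1 (t = 1*(-2*1 + 5) - 4 = 1*(-2 + 5) - 4 = 1*3 - 4 = 3 - 4 = -1)
P(a) = -1 + a (P(a) = a - 1 = -1 + a)
P(1/(145 + 249))*r = (-1 + 1/(145 + 249))*45 = (-1 + 1/394)*45 = -393/394*45 = -17685/394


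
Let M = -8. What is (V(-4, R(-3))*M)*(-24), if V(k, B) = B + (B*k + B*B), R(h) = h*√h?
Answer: -5184 + 1728*I*√3 ≈ -5184.0 + 2993.0*I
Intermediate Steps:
R(h) = h^(3/2)
V(k, B) = B + B² + B*k (V(k, B) = B + (B*k + B²) = B + (B² + B*k) = B + B² + B*k)
(V(-4, R(-3))*M)*(-24) = (((-3)^(3/2)*(1 + (-3)^(3/2) - 4))*(-8))*(-24) = (((-3*I*√3)*(1 - 3*I*√3 - 4))*(-8))*(-24) = (((-3*I*√3)*(-3 - 3*I*√3))*(-8))*(-24) = (-3*I*√3*(-3 - 3*I*√3)*(-8))*(-24) = (24*I*√3*(-3 - 3*I*√3))*(-24) = -576*I*√3*(-3 - 3*I*√3)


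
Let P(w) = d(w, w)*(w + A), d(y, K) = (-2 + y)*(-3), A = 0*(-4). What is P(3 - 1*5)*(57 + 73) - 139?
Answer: -3259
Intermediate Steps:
A = 0
d(y, K) = 6 - 3*y
P(w) = w*(6 - 3*w) (P(w) = (6 - 3*w)*(w + 0) = (6 - 3*w)*w = w*(6 - 3*w))
P(3 - 1*5)*(57 + 73) - 139 = (3*(3 - 1*5)*(2 - (3 - 1*5)))*(57 + 73) - 139 = (3*(3 - 5)*(2 - (3 - 5)))*130 - 139 = (3*(-2)*(2 - 1*(-2)))*130 - 139 = (3*(-2)*(2 + 2))*130 - 139 = (3*(-2)*4)*130 - 139 = -24*130 - 139 = -3120 - 139 = -3259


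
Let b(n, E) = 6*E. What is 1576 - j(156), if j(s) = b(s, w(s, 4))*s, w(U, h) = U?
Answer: -144440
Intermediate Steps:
j(s) = 6*s² (j(s) = (6*s)*s = 6*s²)
1576 - j(156) = 1576 - 6*156² = 1576 - 6*24336 = 1576 - 1*146016 = 1576 - 146016 = -144440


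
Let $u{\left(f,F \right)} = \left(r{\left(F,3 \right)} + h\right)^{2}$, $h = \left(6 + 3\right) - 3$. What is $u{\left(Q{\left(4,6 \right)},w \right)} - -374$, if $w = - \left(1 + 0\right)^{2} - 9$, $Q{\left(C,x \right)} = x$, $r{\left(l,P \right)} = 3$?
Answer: $455$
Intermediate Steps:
$h = 6$ ($h = 9 - 3 = 6$)
$w = -10$ ($w = - 1^{2} - 9 = \left(-1\right) 1 - 9 = -1 - 9 = -10$)
$u{\left(f,F \right)} = 81$ ($u{\left(f,F \right)} = \left(3 + 6\right)^{2} = 9^{2} = 81$)
$u{\left(Q{\left(4,6 \right)},w \right)} - -374 = 81 - -374 = 81 + 374 = 455$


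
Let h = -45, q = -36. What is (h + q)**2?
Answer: 6561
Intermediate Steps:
(h + q)**2 = (-45 - 36)**2 = (-81)**2 = 6561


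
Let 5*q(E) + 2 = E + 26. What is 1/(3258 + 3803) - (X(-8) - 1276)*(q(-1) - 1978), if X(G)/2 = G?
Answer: -90014785999/35305 ≈ -2.5496e+6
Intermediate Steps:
q(E) = 24/5 + E/5 (q(E) = -2/5 + (E + 26)/5 = -2/5 + (26 + E)/5 = -2/5 + (26/5 + E/5) = 24/5 + E/5)
X(G) = 2*G
1/(3258 + 3803) - (X(-8) - 1276)*(q(-1) - 1978) = 1/(3258 + 3803) - (2*(-8) - 1276)*((24/5 + (1/5)*(-1)) - 1978) = 1/7061 - (-16 - 1276)*((24/5 - 1/5) - 1978) = 1/7061 - (-1292)*(23/5 - 1978) = 1/7061 - (-1292)*(-9867)/5 = 1/7061 - 1*12748164/5 = 1/7061 - 12748164/5 = -90014785999/35305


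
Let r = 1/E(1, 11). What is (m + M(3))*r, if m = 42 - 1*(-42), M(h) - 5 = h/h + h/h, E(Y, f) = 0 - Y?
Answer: -91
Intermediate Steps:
E(Y, f) = -Y
M(h) = 7 (M(h) = 5 + (h/h + h/h) = 5 + (1 + 1) = 5 + 2 = 7)
m = 84 (m = 42 + 42 = 84)
r = -1 (r = 1/(-1*1) = 1/(-1) = -1)
(m + M(3))*r = (84 + 7)*(-1) = 91*(-1) = -91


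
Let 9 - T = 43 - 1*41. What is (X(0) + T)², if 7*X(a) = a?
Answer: 49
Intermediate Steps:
X(a) = a/7
T = 7 (T = 9 - (43 - 1*41) = 9 - (43 - 41) = 9 - 1*2 = 9 - 2 = 7)
(X(0) + T)² = ((⅐)*0 + 7)² = (0 + 7)² = 7² = 49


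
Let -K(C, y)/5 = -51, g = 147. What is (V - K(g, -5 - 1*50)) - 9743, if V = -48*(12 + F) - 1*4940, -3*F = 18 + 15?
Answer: -14986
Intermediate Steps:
F = -11 (F = -(18 + 15)/3 = -⅓*33 = -11)
K(C, y) = 255 (K(C, y) = -5*(-51) = 255)
V = -4988 (V = -48*(12 - 11) - 1*4940 = -48*1 - 4940 = -48 - 4940 = -4988)
(V - K(g, -5 - 1*50)) - 9743 = (-4988 - 1*255) - 9743 = (-4988 - 255) - 9743 = -5243 - 9743 = -14986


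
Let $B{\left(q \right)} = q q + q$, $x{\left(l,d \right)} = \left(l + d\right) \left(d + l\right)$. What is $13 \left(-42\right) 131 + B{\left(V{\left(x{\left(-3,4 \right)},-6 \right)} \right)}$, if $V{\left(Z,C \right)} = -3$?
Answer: $-71520$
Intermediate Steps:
$x{\left(l,d \right)} = \left(d + l\right)^{2}$ ($x{\left(l,d \right)} = \left(d + l\right) \left(d + l\right) = \left(d + l\right)^{2}$)
$B{\left(q \right)} = q + q^{2}$ ($B{\left(q \right)} = q^{2} + q = q + q^{2}$)
$13 \left(-42\right) 131 + B{\left(V{\left(x{\left(-3,4 \right)},-6 \right)} \right)} = 13 \left(-42\right) 131 - 3 \left(1 - 3\right) = \left(-546\right) 131 - -6 = -71526 + 6 = -71520$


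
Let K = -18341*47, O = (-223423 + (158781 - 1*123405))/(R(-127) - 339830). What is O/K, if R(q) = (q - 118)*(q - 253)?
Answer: -4001/4525274930 ≈ -8.8415e-7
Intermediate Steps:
R(q) = (-253 + q)*(-118 + q) (R(q) = (-118 + q)*(-253 + q) = (-253 + q)*(-118 + q))
O = 188047/246730 (O = (-223423 + (158781 - 1*123405))/((29854 + (-127)² - 371*(-127)) - 339830) = (-223423 + (158781 - 123405))/((29854 + 16129 + 47117) - 339830) = (-223423 + 35376)/(93100 - 339830) = -188047/(-246730) = -188047*(-1/246730) = 188047/246730 ≈ 0.76216)
K = -862027
O/K = (188047/246730)/(-862027) = (188047/246730)*(-1/862027) = -4001/4525274930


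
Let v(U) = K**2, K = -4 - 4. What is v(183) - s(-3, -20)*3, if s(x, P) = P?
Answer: 124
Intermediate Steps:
K = -8
v(U) = 64 (v(U) = (-8)**2 = 64)
v(183) - s(-3, -20)*3 = 64 - (-20)*3 = 64 - 1*(-60) = 64 + 60 = 124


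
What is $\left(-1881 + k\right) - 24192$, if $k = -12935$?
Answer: $-39008$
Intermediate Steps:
$\left(-1881 + k\right) - 24192 = \left(-1881 - 12935\right) - 24192 = -14816 - 24192 = -39008$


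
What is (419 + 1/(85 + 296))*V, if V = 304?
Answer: 48530560/381 ≈ 1.2738e+5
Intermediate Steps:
(419 + 1/(85 + 296))*V = (419 + 1/(85 + 296))*304 = (419 + 1/381)*304 = (159640/381)*304 = 48530560/381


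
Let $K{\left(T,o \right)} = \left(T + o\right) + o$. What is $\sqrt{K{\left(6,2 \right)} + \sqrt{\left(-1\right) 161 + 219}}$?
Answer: $\sqrt{10 + \sqrt{58}} \approx 4.1971$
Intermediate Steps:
$K{\left(T,o \right)} = T + 2 o$
$\sqrt{K{\left(6,2 \right)} + \sqrt{\left(-1\right) 161 + 219}} = \sqrt{\left(6 + 2 \cdot 2\right) + \sqrt{\left(-1\right) 161 + 219}} = \sqrt{\left(6 + 4\right) + \sqrt{-161 + 219}} = \sqrt{10 + \sqrt{58}}$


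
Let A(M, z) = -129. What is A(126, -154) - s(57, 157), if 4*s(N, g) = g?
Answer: -673/4 ≈ -168.25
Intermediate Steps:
s(N, g) = g/4
A(126, -154) - s(57, 157) = -129 - 157/4 = -673/4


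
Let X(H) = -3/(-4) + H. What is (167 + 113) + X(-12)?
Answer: 1075/4 ≈ 268.75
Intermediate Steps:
X(H) = 3/4 + H (X(H) = -3*(-1/4) + H = 3/4 + H)
(167 + 113) + X(-12) = (167 + 113) + (3/4 - 12) = 280 - 45/4 = 1075/4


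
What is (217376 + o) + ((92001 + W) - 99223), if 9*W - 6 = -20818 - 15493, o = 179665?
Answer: 3472066/9 ≈ 3.8579e+5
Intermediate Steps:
W = -36305/9 (W = ⅔ + (-20818 - 15493)/9 = ⅔ + (⅑)*(-36311) = ⅔ - 36311/9 = -36305/9 ≈ -4033.9)
(217376 + o) + ((92001 + W) - 99223) = (217376 + 179665) + ((92001 - 36305/9) - 99223) = 397041 + (791704/9 - 99223) = 397041 - 101303/9 = 3472066/9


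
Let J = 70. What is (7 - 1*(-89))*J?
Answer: 6720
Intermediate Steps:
(7 - 1*(-89))*J = (7 - 1*(-89))*70 = (7 + 89)*70 = 96*70 = 6720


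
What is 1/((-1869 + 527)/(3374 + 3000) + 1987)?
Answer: 3187/6331898 ≈ 0.00050332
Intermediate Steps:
1/((-1869 + 527)/(3374 + 3000) + 1987) = 1/(-1342/6374 + 1987) = 1/(-1342*1/6374 + 1987) = 1/(-671/3187 + 1987) = 1/(6331898/3187) = 3187/6331898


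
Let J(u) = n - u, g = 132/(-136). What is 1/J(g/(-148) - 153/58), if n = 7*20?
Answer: 145928/20813911 ≈ 0.0070111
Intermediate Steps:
g = -33/34 (g = 132*(-1/136) = -33/34 ≈ -0.97059)
n = 140
J(u) = 140 - u
1/J(g/(-148) - 153/58) = 1/(140 - (-33/34/(-148) - 153/58)) = 1/(140 - (-33/34*(-1/148) - 153*1/58)) = 1/(140 - (33/5032 - 153/58)) = 1/(140 - 1*(-383991/145928)) = 1/(140 + 383991/145928) = 1/(20813911/145928) = 145928/20813911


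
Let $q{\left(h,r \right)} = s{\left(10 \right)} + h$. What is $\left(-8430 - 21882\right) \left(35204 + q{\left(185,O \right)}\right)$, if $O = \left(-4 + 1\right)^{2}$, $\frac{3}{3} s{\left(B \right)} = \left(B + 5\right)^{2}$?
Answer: $-1079531568$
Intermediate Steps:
$s{\left(B \right)} = \left(5 + B\right)^{2}$ ($s{\left(B \right)} = \left(B + 5\right)^{2} = \left(5 + B\right)^{2}$)
$O = 9$ ($O = \left(-3\right)^{2} = 9$)
$q{\left(h,r \right)} = 225 + h$ ($q{\left(h,r \right)} = \left(5 + 10\right)^{2} + h = 15^{2} + h = 225 + h$)
$\left(-8430 - 21882\right) \left(35204 + q{\left(185,O \right)}\right) = \left(-8430 - 21882\right) \left(35204 + \left(225 + 185\right)\right) = - 30312 \left(35204 + 410\right) = \left(-30312\right) 35614 = -1079531568$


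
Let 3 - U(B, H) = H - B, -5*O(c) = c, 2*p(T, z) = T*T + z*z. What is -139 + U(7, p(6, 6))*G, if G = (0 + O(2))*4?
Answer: -487/5 ≈ -97.400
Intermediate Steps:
p(T, z) = T²/2 + z²/2 (p(T, z) = (T*T + z*z)/2 = (T² + z²)/2 = T²/2 + z²/2)
O(c) = -c/5
U(B, H) = 3 + B - H (U(B, H) = 3 - (H - B) = 3 + (B - H) = 3 + B - H)
G = -8/5 (G = (0 - ⅕*2)*4 = (0 - ⅖)*4 = -⅖*4 = -8/5 ≈ -1.6000)
-139 + U(7, p(6, 6))*G = -139 + (3 + 7 - ((½)*6² + (½)*6²))*(-8/5) = -139 + (3 + 7 - ((½)*36 + (½)*36))*(-8/5) = -139 + (3 + 7 - (18 + 18))*(-8/5) = -139 + (3 + 7 - 1*36)*(-8/5) = -139 + (3 + 7 - 36)*(-8/5) = -139 - 26*(-8/5) = -139 + 208/5 = -487/5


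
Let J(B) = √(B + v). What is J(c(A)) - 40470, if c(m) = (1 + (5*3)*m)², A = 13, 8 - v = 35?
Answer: -40470 + √38389 ≈ -40274.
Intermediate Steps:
v = -27 (v = 8 - 1*35 = 8 - 35 = -27)
c(m) = (1 + 15*m)²
J(B) = √(-27 + B) (J(B) = √(B - 27) = √(-27 + B))
J(c(A)) - 40470 = √(-27 + (1 + 15*13)²) - 40470 = √(-27 + (1 + 195)²) - 40470 = √(-27 + 196²) - 40470 = √(-27 + 38416) - 40470 = √38389 - 40470 = -40470 + √38389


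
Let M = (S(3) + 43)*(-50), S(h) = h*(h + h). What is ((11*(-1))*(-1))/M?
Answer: -11/3050 ≈ -0.0036066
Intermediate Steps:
S(h) = 2*h² (S(h) = h*(2*h) = 2*h²)
M = -3050 (M = (2*3² + 43)*(-50) = (2*9 + 43)*(-50) = (18 + 43)*(-50) = 61*(-50) = -3050)
((11*(-1))*(-1))/M = ((11*(-1))*(-1))/(-3050) = -11*(-1)*(-1/3050) = 11*(-1/3050) = -11/3050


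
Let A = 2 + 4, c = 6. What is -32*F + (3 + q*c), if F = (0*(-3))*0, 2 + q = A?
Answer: 27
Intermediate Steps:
A = 6
q = 4 (q = -2 + 6 = 4)
F = 0 (F = 0*0 = 0)
-32*F + (3 + q*c) = -32*0 + (3 + 4*6) = 0 + (3 + 24) = 0 + 27 = 27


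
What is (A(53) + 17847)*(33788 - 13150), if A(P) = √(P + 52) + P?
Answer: 369420200 + 20638*√105 ≈ 3.6963e+8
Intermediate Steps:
A(P) = P + √(52 + P) (A(P) = √(52 + P) + P = P + √(52 + P))
(A(53) + 17847)*(33788 - 13150) = ((53 + √(52 + 53)) + 17847)*(33788 - 13150) = ((53 + √105) + 17847)*20638 = (17900 + √105)*20638 = 369420200 + 20638*√105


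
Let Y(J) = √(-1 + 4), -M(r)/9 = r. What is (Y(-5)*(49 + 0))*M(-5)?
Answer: 2205*√3 ≈ 3819.2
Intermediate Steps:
M(r) = -9*r
Y(J) = √3
(Y(-5)*(49 + 0))*M(-5) = (√3*(49 + 0))*(-9*(-5)) = (√3*49)*45 = (49*√3)*45 = 2205*√3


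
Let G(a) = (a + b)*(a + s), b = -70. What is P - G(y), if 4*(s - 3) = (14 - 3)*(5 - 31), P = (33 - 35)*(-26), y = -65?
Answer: -35941/2 ≈ -17971.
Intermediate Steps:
P = 52 (P = -2*(-26) = 52)
s = -137/2 (s = 3 + ((14 - 3)*(5 - 31))/4 = 3 + (11*(-26))/4 = 3 + (¼)*(-286) = 3 - 143/2 = -137/2 ≈ -68.500)
G(a) = (-70 + a)*(-137/2 + a) (G(a) = (a - 70)*(a - 137/2) = (-70 + a)*(-137/2 + a))
P - G(y) = 52 - (4795 + (-65)² - 277/2*(-65)) = 52 - (4795 + 4225 + 18005/2) = 52 - 1*36045/2 = 52 - 36045/2 = -35941/2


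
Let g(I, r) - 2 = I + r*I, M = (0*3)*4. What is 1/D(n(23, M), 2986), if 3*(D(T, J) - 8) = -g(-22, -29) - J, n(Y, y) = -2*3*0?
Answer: -3/3580 ≈ -0.00083799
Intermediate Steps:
M = 0 (M = 0*4 = 0)
g(I, r) = 2 + I + I*r (g(I, r) = 2 + (I + r*I) = 2 + (I + I*r) = 2 + I + I*r)
n(Y, y) = 0 (n(Y, y) = -6*0 = 0)
D(T, J) = -198 - J/3 (D(T, J) = 8 + (-(2 - 22 - 22*(-29)) - J)/3 = 8 + (-(2 - 22 + 638) - J)/3 = 8 + (-1*618 - J)/3 = 8 + (-618 - J)/3 = 8 + (-206 - J/3) = -198 - J/3)
1/D(n(23, M), 2986) = 1/(-198 - ⅓*2986) = 1/(-198 - 2986/3) = 1/(-3580/3) = -3/3580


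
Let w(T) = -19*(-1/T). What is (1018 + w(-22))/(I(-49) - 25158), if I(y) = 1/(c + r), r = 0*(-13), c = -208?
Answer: -2327208/57561515 ≈ -0.040430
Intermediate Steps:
r = 0
w(T) = 19/T (w(T) = -(-19)/T = 19/T)
I(y) = -1/208 (I(y) = 1/(-208 + 0) = 1/(-208) = -1/208)
(1018 + w(-22))/(I(-49) - 25158) = (1018 + 19/(-22))/(-1/208 - 25158) = (1018 + 19*(-1/22))/(-5232865/208) = (1018 - 19/22)*(-208/5232865) = (22377/22)*(-208/5232865) = -2327208/57561515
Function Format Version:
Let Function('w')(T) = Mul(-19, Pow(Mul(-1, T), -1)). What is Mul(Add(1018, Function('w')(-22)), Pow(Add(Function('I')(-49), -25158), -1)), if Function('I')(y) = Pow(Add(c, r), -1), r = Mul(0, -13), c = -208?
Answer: Rational(-2327208, 57561515) ≈ -0.040430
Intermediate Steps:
r = 0
Function('w')(T) = Mul(19, Pow(T, -1)) (Function('w')(T) = Mul(-19, Mul(-1, Pow(T, -1))) = Mul(19, Pow(T, -1)))
Function('I')(y) = Rational(-1, 208) (Function('I')(y) = Pow(Add(-208, 0), -1) = Pow(-208, -1) = Rational(-1, 208))
Mul(Add(1018, Function('w')(-22)), Pow(Add(Function('I')(-49), -25158), -1)) = Mul(Add(1018, Mul(19, Pow(-22, -1))), Pow(Add(Rational(-1, 208), -25158), -1)) = Mul(Add(1018, Mul(19, Rational(-1, 22))), Pow(Rational(-5232865, 208), -1)) = Mul(Add(1018, Rational(-19, 22)), Rational(-208, 5232865)) = Mul(Rational(22377, 22), Rational(-208, 5232865)) = Rational(-2327208, 57561515)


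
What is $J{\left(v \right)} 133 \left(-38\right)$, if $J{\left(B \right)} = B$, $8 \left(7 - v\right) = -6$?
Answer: $- \frac{78337}{2} \approx -39169.0$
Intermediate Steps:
$v = \frac{31}{4}$ ($v = 7 - - \frac{3}{4} = 7 + \frac{3}{4} = \frac{31}{4} \approx 7.75$)
$J{\left(v \right)} 133 \left(-38\right) = \frac{31 \cdot 133 \left(-38\right)}{4} = \frac{31}{4} \left(-5054\right) = - \frac{78337}{2}$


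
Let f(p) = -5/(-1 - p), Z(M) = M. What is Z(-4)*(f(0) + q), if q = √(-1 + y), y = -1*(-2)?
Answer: -24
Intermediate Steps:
y = 2
q = 1 (q = √(-1 + 2) = √1 = 1)
Z(-4)*(f(0) + q) = -4*(5/(1 + 0) + 1) = -4*(5/1 + 1) = -4*(5*1 + 1) = -4*(5 + 1) = -4*6 = -24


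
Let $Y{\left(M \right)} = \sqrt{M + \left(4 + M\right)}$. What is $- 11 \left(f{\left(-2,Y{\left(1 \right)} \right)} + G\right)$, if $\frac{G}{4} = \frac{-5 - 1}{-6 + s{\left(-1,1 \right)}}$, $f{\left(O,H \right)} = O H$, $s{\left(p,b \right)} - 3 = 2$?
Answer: $-264 + 22 \sqrt{6} \approx -210.11$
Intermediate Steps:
$s{\left(p,b \right)} = 5$ ($s{\left(p,b \right)} = 3 + 2 = 5$)
$Y{\left(M \right)} = \sqrt{4 + 2 M}$
$f{\left(O,H \right)} = H O$
$G = 24$ ($G = 4 \frac{-5 - 1}{-6 + 5} = 4 \left(- \frac{6}{-1}\right) = 4 \left(\left(-6\right) \left(-1\right)\right) = 4 \cdot 6 = 24$)
$- 11 \left(f{\left(-2,Y{\left(1 \right)} \right)} + G\right) = - 11 \left(\sqrt{4 + 2 \cdot 1} \left(-2\right) + 24\right) = - 11 \left(\sqrt{4 + 2} \left(-2\right) + 24\right) = - 11 \left(\sqrt{6} \left(-2\right) + 24\right) = - 11 \left(- 2 \sqrt{6} + 24\right) = - 11 \left(24 - 2 \sqrt{6}\right) = -264 + 22 \sqrt{6}$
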